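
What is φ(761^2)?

φ(761^2) = 761^2 − 761^1 = 579121 − 761 = 578360.

578360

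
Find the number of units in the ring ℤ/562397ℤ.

470400

Prime factorization: 562397 = 11 × 29 × 41 × 43.
φ(562397) = 562397 · (1 − 1/11) · (1 − 1/29) · (1 − 1/41) · (1 − 1/43)
       = 562397 · 470400/562397 = 470400.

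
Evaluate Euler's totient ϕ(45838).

First factor: 45838 = 2 × 13 × 41 × 43.
φ(2) = 2 − 1 = 1.
φ(13) = 13 − 1 = 12.
φ(41) = 41 − 1 = 40.
φ(43) = 43 − 1 = 42.
φ(45838) = 1 × 12 × 40 × 42 = 20160.

20160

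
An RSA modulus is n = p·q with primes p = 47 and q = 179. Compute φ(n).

φ(47) = 47 − 1 = 46.
φ(179) = 179 − 1 = 178.
Multiply: 46 · 178 = 8188.

8188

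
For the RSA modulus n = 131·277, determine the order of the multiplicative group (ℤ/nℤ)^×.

For distinct primes, φ(pq) = (p−1)(q−1) = 130 × 276 = 35880.

35880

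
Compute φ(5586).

First factor: 5586 = 2 × 3 × 7^2 × 19.
φ(2) = 2 − 1 = 1.
φ(3) = 3 − 1 = 2.
φ(7^2) = 7^1·(7−1) = 7·6 = 42.
φ(19) = 19 − 1 = 18.
Since φ is multiplicative, φ(5586) = 1 · 2 · 42 · 18 = 1512.

1512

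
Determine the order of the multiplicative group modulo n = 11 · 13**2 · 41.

62400

φ(76219) = 76219 · (1 − 1/11) · (1 − 1/13) · (1 − 1/41)
       = 76219 · 4800/5863 = 62400.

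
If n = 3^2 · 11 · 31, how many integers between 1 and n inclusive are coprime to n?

φ(3^2) = 3^1·(3−1) = 3·2 = 6.
φ(11) = 11 − 1 = 10.
φ(31) = 31 − 1 = 30.
Since φ is multiplicative, φ(3069) = 6 · 10 · 30 = 1800.

1800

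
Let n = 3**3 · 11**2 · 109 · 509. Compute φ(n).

φ(181256427) = 181256427 · (1 − 1/3) · (1 − 1/11) · (1 − 1/109) · (1 − 1/509)
       = 181256427 · 1097280/1830873 = 108630720.

108630720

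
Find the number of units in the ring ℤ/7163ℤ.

6048

Factor 7163: 7163 = 13 × 19 × 29.
φ(13) = 13 − 1 = 12.
φ(19) = 19 − 1 = 18.
φ(29) = 29 − 1 = 28.
φ(7163) = 12 × 18 × 28 = 6048.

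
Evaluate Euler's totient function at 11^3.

1210

φ(1331) = 1331 · (1 − 1/11)
       = 1331 · 10/11 = 1210.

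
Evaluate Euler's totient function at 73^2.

φ(5329) = 5329 · (1 − 1/73)
       = 5329 · 72/73 = 5256.

5256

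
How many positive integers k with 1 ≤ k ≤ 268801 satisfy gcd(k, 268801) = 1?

Factor 268801: 268801 = 13 * 23 * 29 * 31.
φ(268801) = 268801 · (1 − 1/13) · (1 − 1/23) · (1 − 1/29) · (1 − 1/31)
       = 268801 · 221760/268801 = 221760.

221760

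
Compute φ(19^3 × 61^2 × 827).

19644493680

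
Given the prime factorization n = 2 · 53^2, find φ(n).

2756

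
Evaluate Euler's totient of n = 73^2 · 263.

φ(73^2) = 73^2 − 73^1 = 5329 − 73 = 5256.
φ(263) = 263 − 1 = 262.
Multiply: 5256 · 262 = 1377072.

1377072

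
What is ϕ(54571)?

Prime factorization: 54571 = 11**3 · 41.
φ(11^3) = 11^3 − 11^2 = 1331 − 121 = 1210.
φ(41) = 41 − 1 = 40.
φ(54571) = 1210 × 40 = 48400.

48400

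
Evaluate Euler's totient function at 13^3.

2028

φ(2197) = 2197 · (1 − 1/13)
       = 2197 · 12/13 = 2028.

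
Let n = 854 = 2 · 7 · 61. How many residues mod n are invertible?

360

φ(2) = 2 − 1 = 1.
φ(7) = 7 − 1 = 6.
φ(61) = 61 − 1 = 60.
φ(854) = 1 × 6 × 60 = 360.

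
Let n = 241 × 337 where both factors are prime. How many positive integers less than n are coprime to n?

φ(81217) = 81217 · (1 − 1/241) · (1 − 1/337)
       = 81217 · 80640/81217 = 80640.

80640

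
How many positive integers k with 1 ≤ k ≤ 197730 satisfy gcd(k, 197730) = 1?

48672

First factor: 197730 = 2 × 3^2 × 5 × 13^3.
φ(197730) = 197730 · (1 − 1/2) · (1 − 1/3) · (1 − 1/5) · (1 − 1/13)
       = 197730 · 96/390 = 48672.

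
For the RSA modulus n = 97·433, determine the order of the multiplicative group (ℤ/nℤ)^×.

41472

φ(pq) = (p−1)(q−1) = 96 · 432 = 41472.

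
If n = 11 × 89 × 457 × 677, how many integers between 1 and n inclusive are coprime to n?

271265280

φ(302891831) = 302891831 · (1 − 1/11) · (1 − 1/89) · (1 − 1/457) · (1 − 1/677)
       = 302891831 · 271265280/302891831 = 271265280.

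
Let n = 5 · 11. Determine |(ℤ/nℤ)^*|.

40

φ(5) = 5 − 1 = 4.
φ(11) = 11 − 1 = 10.
Multiply: 4 · 10 = 40.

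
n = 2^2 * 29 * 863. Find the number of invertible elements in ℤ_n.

48272

φ(100108) = 100108 · (1 − 1/2) · (1 − 1/29) · (1 − 1/863)
       = 100108 · 24136/50054 = 48272.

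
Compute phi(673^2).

φ(452929) = 452929 · (1 − 1/673)
       = 452929 · 672/673 = 452256.

452256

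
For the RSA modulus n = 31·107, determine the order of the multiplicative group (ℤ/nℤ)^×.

3180

For distinct primes, φ(pq) = (p−1)(q−1) = 30 × 106 = 3180.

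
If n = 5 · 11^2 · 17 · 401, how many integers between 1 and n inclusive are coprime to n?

φ(4124285) = 4124285 · (1 − 1/5) · (1 − 1/11) · (1 − 1/17) · (1 − 1/401)
       = 4124285 · 256000/374935 = 2816000.

2816000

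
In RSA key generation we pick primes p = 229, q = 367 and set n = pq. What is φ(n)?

83448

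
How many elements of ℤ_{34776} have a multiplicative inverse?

9504

Factor 34776: 34776 = 2**3 · 3**3 · 7 · 23.
φ(34776) = 34776 · (1 − 1/2) · (1 − 1/3) · (1 − 1/7) · (1 − 1/23)
       = 34776 · 264/966 = 9504.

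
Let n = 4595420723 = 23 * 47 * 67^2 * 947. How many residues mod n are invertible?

φ(23) = 23 − 1 = 22.
φ(47) = 47 − 1 = 46.
φ(67^2) = 67^1·(67−1) = 67·66 = 4422.
φ(947) = 947 − 1 = 946.
Since φ is multiplicative, φ(4595420723) = 22 · 46 · 4422 · 946 = 4233410544.

4233410544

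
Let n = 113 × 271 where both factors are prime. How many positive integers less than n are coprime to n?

φ(113) = 113 − 1 = 112.
φ(271) = 271 − 1 = 270.
Multiply: 112 · 270 = 30240.

30240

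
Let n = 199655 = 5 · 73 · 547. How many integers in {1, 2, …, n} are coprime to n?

157248

φ(5) = 5 − 1 = 4.
φ(73) = 73 − 1 = 72.
φ(547) = 547 − 1 = 546.
Since φ is multiplicative, φ(199655) = 4 · 72 · 546 = 157248.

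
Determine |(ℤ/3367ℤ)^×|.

2592

Prime factorization: 3367 = 7 · 13 · 37.
φ(3367) = 3367 · (1 − 1/7) · (1 − 1/13) · (1 − 1/37)
       = 3367 · 2592/3367 = 2592.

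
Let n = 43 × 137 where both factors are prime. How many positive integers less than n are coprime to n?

5712

φ(n) = (p − 1)(q − 1) = (43−1)(137−1) = 42·136 = 5712.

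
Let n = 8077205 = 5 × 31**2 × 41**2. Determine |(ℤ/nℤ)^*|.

φ(8077205) = 8077205 · (1 − 1/5) · (1 − 1/31) · (1 − 1/41)
       = 8077205 · 4800/6355 = 6100800.

6100800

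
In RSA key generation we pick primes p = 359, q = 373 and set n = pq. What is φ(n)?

φ(pq) = (p−1)(q−1) = 358 · 372 = 133176.

133176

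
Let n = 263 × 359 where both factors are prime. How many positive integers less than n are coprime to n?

93796

φ(n) = (p − 1)(q − 1) = (263−1)(359−1) = 262·358 = 93796.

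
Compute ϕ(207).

132

Prime factorization: 207 = 3**2 × 23.
φ(207) = 207 · (1 − 1/3) · (1 − 1/23)
       = 207 · 44/69 = 132.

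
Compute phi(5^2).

20

φ(25) = 25 · (1 − 1/5)
       = 25 · 4/5 = 20.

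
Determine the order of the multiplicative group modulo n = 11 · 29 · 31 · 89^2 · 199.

13026182400

φ(11) = 11 − 1 = 10.
φ(29) = 29 − 1 = 28.
φ(31) = 31 − 1 = 30.
φ(89^2) = 89^1·(89−1) = 89·88 = 7832.
φ(199) = 199 − 1 = 198.
Multiply: 10 · 28 · 30 · 7832 · 198 = 13026182400.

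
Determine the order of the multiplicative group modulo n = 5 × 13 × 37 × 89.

φ(5) = 5 − 1 = 4.
φ(13) = 13 − 1 = 12.
φ(37) = 37 − 1 = 36.
φ(89) = 89 − 1 = 88.
Multiply: 4 · 12 · 36 · 88 = 152064.

152064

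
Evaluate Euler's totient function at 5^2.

20

φ(25) = 25 · (1 − 1/5)
       = 25 · 4/5 = 20.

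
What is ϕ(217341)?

First factor: 217341 = 3**2 × 19 × 31 × 41.
φ(217341) = 217341 · (1 − 1/3) · (1 − 1/19) · (1 − 1/31) · (1 − 1/41)
       = 217341 · 43200/72447 = 129600.

129600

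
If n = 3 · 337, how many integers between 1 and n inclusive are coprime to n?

672

φ(1011) = 1011 · (1 − 1/3) · (1 − 1/337)
       = 1011 · 672/1011 = 672.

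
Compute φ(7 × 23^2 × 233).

704352

φ(7) = 7 − 1 = 6.
φ(23^2) = 23^2 − 23^1 = 529 − 23 = 506.
φ(233) = 233 − 1 = 232.
φ(862799) = 6 × 506 × 232 = 704352.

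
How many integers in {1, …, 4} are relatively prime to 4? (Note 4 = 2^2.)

φ(2^2) = 2^1·(2−1) = 2·1 = 2.

2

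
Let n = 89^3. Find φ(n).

697048

φ(704969) = 704969 · (1 − 1/89)
       = 704969 · 88/89 = 697048.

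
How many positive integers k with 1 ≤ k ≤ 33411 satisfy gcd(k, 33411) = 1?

18144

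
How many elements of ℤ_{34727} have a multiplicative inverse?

26400

34727 = 7 × 11^2 × 41.
φ(34727) = 34727 · (1 − 1/7) · (1 − 1/11) · (1 − 1/41)
       = 34727 · 2400/3157 = 26400.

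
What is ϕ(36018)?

36018 = 2 × 3**3 × 23 × 29.
φ(2) = 2 − 1 = 1.
φ(3^3) = 3^3 − 3^2 = 27 − 9 = 18.
φ(23) = 23 − 1 = 22.
φ(29) = 29 − 1 = 28.
Since φ is multiplicative, φ(36018) = 1 · 18 · 22 · 28 = 11088.

11088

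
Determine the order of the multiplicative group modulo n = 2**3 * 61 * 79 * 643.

12018240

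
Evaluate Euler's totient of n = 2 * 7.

6

φ(14) = 14 · (1 − 1/2) · (1 − 1/7)
       = 14 · 6/14 = 6.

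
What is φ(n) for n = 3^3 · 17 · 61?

17280

φ(3^3) = 3^3 − 3^2 = 27 − 9 = 18.
φ(17) = 17 − 1 = 16.
φ(61) = 61 − 1 = 60.
Since φ is multiplicative, φ(27999) = 18 · 16 · 60 = 17280.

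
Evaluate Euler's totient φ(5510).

2016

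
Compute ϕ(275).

275 = 5^2 * 11.
φ(5^2) = 5^1·(5−1) = 5·4 = 20.
φ(11) = 11 − 1 = 10.
Multiply: 20 · 10 = 200.

200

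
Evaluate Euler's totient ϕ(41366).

Factor 41366: 41366 = 2 · 13 · 37 · 43.
φ(2) = 2 − 1 = 1.
φ(13) = 13 − 1 = 12.
φ(37) = 37 − 1 = 36.
φ(43) = 43 − 1 = 42.
Since φ is multiplicative, φ(41366) = 1 · 12 · 36 · 42 = 18144.

18144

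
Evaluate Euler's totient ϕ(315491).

First factor: 315491 = 11 · 23 · 29 · 43.
φ(315491) = 315491 · (1 − 1/11) · (1 − 1/23) · (1 − 1/29) · (1 − 1/43)
       = 315491 · 258720/315491 = 258720.

258720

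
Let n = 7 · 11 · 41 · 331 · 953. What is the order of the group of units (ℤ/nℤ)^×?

φ(7) = 7 − 1 = 6.
φ(11) = 11 − 1 = 10.
φ(41) = 41 − 1 = 40.
φ(331) = 331 − 1 = 330.
φ(953) = 953 − 1 = 952.
φ(995853551) = 6 × 10 × 40 × 330 × 952 = 753984000.

753984000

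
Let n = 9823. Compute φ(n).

Prime factorization: 9823 = 11 · 19 · 47.
φ(9823) = 9823 · (1 − 1/11) · (1 − 1/19) · (1 − 1/47)
       = 9823 · 8280/9823 = 8280.

8280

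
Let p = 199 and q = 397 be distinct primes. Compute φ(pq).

φ(79003) = 79003 · (1 − 1/199) · (1 − 1/397)
       = 79003 · 78408/79003 = 78408.

78408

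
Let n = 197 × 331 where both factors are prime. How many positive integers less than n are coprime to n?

φ(197) = 197 − 1 = 196.
φ(331) = 331 − 1 = 330.
Multiply: 196 · 330 = 64680.

64680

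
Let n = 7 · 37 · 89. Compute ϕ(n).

φ(23051) = 23051 · (1 − 1/7) · (1 − 1/37) · (1 − 1/89)
       = 23051 · 19008/23051 = 19008.

19008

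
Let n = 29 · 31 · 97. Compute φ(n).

φ(87203) = 87203 · (1 − 1/29) · (1 − 1/31) · (1 − 1/97)
       = 87203 · 80640/87203 = 80640.

80640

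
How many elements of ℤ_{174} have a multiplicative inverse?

56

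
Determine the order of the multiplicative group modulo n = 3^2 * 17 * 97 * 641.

5898240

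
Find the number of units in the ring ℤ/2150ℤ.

840

First factor: 2150 = 2 · 5^2 · 43.
φ(2150) = 2150 · (1 − 1/2) · (1 − 1/5) · (1 − 1/43)
       = 2150 · 168/430 = 840.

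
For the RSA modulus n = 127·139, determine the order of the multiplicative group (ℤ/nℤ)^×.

φ(pq) = (p−1)(q−1) = 126 · 138 = 17388.

17388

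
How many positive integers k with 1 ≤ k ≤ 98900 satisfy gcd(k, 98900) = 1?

98900 = 2^2 × 5^2 × 23 × 43.
φ(98900) = 98900 · (1 − 1/2) · (1 − 1/5) · (1 − 1/23) · (1 − 1/43)
       = 98900 · 3696/9890 = 36960.

36960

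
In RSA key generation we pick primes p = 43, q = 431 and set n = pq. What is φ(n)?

φ(pq) = (p−1)(q−1) = 42 · 430 = 18060.

18060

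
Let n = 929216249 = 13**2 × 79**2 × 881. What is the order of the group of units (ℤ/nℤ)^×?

845919360

φ(13^2) = 13^2 − 13^1 = 169 − 13 = 156.
φ(79^2) = 79^1·(79−1) = 79·78 = 6162.
φ(881) = 881 − 1 = 880.
Since φ is multiplicative, φ(929216249) = 156 · 6162 · 880 = 845919360.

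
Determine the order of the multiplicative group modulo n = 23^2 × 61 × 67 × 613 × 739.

φ(979411553161) = 979411553161 · (1 − 1/23) · (1 − 1/61) · (1 − 1/67) · (1 − 1/613) · (1 − 1/739)
       = 979411553161 · 39348270720/42583111007 = 905010226560.

905010226560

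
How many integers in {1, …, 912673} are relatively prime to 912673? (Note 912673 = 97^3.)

903264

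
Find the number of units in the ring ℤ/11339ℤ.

9856

Prime factorization: 11339 = 17 * 23 * 29.
φ(11339) = 11339 · (1 − 1/17) · (1 − 1/23) · (1 − 1/29)
       = 11339 · 9856/11339 = 9856.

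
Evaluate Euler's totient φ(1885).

1344

1885 = 5 × 13 × 29.
φ(1885) = 1885 · (1 − 1/5) · (1 − 1/13) · (1 − 1/29)
       = 1885 · 1344/1885 = 1344.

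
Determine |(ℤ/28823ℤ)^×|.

First factor: 28823 = 19 * 37 * 41.
φ(19) = 19 − 1 = 18.
φ(37) = 37 − 1 = 36.
φ(41) = 41 − 1 = 40.
Since φ is multiplicative, φ(28823) = 18 · 36 · 40 = 25920.

25920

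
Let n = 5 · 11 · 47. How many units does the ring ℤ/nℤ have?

1840

φ(2585) = 2585 · (1 − 1/5) · (1 − 1/11) · (1 − 1/47)
       = 2585 · 1840/2585 = 1840.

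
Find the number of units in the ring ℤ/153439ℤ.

Prime factorization: 153439 = 11 · 13 · 29 · 37.
φ(11) = 11 − 1 = 10.
φ(13) = 13 − 1 = 12.
φ(29) = 29 − 1 = 28.
φ(37) = 37 − 1 = 36.
Multiply: 10 · 12 · 28 · 36 = 120960.

120960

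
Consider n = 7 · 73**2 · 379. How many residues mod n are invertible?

11920608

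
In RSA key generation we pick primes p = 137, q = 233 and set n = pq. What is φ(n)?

31552

φ(pq) = (p−1)(q−1) = 136 · 232 = 31552.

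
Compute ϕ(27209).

20592

Prime factorization: 27209 = 7 * 13**2 * 23.
φ(27209) = 27209 · (1 − 1/7) · (1 − 1/13) · (1 − 1/23)
       = 27209 · 1584/2093 = 20592.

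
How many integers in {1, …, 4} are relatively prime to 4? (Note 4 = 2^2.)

2

φ(2^2) = 2^2 − 2^1 = 4 − 2 = 2.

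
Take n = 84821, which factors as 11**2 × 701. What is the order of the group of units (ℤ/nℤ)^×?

77000

φ(11^2) = 11^1·(11−1) = 11·10 = 110.
φ(701) = 701 − 1 = 700.
φ(84821) = 110 × 700 = 77000.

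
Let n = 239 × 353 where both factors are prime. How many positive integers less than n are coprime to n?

83776

φ(n) = (p − 1)(q − 1) = (239−1)(353−1) = 238·352 = 83776.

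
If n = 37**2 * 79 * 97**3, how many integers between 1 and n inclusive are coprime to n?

93845516544

φ(37^2) = 37^2 − 37^1 = 1369 − 37 = 1332.
φ(79) = 79 − 1 = 78.
φ(97^3) = 97^2·(97−1) = 9409·96 = 903264.
φ(98706497623) = 1332 × 78 × 903264 = 93845516544.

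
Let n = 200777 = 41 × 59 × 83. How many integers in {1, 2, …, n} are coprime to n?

190240

φ(41) = 41 − 1 = 40.
φ(59) = 59 − 1 = 58.
φ(83) = 83 − 1 = 82.
φ(200777) = 40 × 58 × 82 = 190240.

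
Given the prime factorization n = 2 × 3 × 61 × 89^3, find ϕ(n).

φ(258018654) = 258018654 · (1 − 1/2) · (1 − 1/3) · (1 − 1/61) · (1 − 1/89)
       = 258018654 · 10560/32574 = 83645760.

83645760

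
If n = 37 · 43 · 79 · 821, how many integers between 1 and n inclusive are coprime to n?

φ(103190669) = 103190669 · (1 − 1/37) · (1 − 1/43) · (1 − 1/79) · (1 − 1/821)
       = 103190669 · 96707520/103190669 = 96707520.

96707520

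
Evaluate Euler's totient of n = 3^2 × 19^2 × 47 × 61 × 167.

940144320

φ(3^2) = 3^1·(3−1) = 3·2 = 6.
φ(19^2) = 19^1·(19−1) = 19·18 = 342.
φ(47) = 47 − 1 = 46.
φ(61) = 61 − 1 = 60.
φ(167) = 167 − 1 = 166.
Multiply: 6 · 342 · 46 · 60 · 166 = 940144320.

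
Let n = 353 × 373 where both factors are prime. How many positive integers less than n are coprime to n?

φ(n) = (p − 1)(q − 1) = (353−1)(373−1) = 352·372 = 130944.

130944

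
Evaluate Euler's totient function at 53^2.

φ(53^2) = 53^1·(53−1) = 53·52 = 2756.

2756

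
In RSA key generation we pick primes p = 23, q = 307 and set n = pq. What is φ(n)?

φ(n) = (p − 1)(q − 1) = (23−1)(307−1) = 22·306 = 6732.

6732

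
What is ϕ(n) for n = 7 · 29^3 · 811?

φ(138456353) = 138456353 · (1 − 1/7) · (1 − 1/29) · (1 − 1/811)
       = 138456353 · 136080/164633 = 114443280.

114443280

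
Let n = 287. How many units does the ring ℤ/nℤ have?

Prime factorization: 287 = 7 · 41.
φ(7) = 7 − 1 = 6.
φ(41) = 41 − 1 = 40.
Multiply: 6 · 40 = 240.

240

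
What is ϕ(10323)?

6480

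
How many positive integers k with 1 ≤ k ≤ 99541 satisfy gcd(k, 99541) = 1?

99541 = 13^2 · 19 · 31.
φ(99541) = 99541 · (1 − 1/13) · (1 − 1/19) · (1 − 1/31)
       = 99541 · 6480/7657 = 84240.

84240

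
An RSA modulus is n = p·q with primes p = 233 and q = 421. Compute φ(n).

97440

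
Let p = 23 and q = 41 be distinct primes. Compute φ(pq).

880

φ(23) = 23 − 1 = 22.
φ(41) = 41 − 1 = 40.
φ(943) = 22 × 40 = 880.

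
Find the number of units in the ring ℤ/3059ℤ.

2376

First factor: 3059 = 7 * 19 * 23.
φ(3059) = 3059 · (1 − 1/7) · (1 − 1/19) · (1 − 1/23)
       = 3059 · 2376/3059 = 2376.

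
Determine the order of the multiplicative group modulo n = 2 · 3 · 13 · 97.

φ(2) = 2 − 1 = 1.
φ(3) = 3 − 1 = 2.
φ(13) = 13 − 1 = 12.
φ(97) = 97 − 1 = 96.
φ(7566) = 1 × 2 × 12 × 96 = 2304.

2304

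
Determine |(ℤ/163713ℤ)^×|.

Prime factorization: 163713 = 3 · 11^3 · 41.
φ(3) = 3 − 1 = 2.
φ(11^3) = 11^3 − 11^2 = 1331 − 121 = 1210.
φ(41) = 41 − 1 = 40.
φ(163713) = 2 × 1210 × 40 = 96800.

96800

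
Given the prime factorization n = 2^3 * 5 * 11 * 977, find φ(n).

φ(2^3) = 2^2·(2−1) = 4·1 = 4.
φ(5) = 5 − 1 = 4.
φ(11) = 11 − 1 = 10.
φ(977) = 977 − 1 = 976.
Multiply: 4 · 4 · 10 · 976 = 156160.

156160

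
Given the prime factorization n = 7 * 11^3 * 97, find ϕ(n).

φ(903749) = 903749 · (1 − 1/7) · (1 − 1/11) · (1 − 1/97)
       = 903749 · 5760/7469 = 696960.

696960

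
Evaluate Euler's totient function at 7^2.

φ(49) = 49 · (1 − 1/7)
       = 49 · 6/7 = 42.

42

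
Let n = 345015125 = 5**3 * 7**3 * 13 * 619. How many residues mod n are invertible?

218030400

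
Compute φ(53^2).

2756

φ(53^2) = 53^2 − 53^1 = 2809 − 53 = 2756.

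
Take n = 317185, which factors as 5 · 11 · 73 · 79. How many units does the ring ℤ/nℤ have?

224640

φ(317185) = 317185 · (1 − 1/5) · (1 − 1/11) · (1 − 1/73) · (1 − 1/79)
       = 317185 · 224640/317185 = 224640.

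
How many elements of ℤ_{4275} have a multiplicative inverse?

4275 = 3^2 · 5^2 · 19.
φ(3^2) = 3^1·(3−1) = 3·2 = 6.
φ(5^2) = 5^2 − 5^1 = 25 − 5 = 20.
φ(19) = 19 − 1 = 18.
Since φ is multiplicative, φ(4275) = 6 · 20 · 18 = 2160.

2160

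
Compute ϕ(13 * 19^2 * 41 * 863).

141505920

φ(13) = 13 − 1 = 12.
φ(19^2) = 19^2 − 19^1 = 361 − 19 = 342.
φ(41) = 41 − 1 = 40.
φ(863) = 863 − 1 = 862.
φ(166052419) = 12 × 342 × 40 × 862 = 141505920.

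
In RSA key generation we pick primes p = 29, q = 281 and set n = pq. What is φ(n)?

φ(29) = 29 − 1 = 28.
φ(281) = 281 − 1 = 280.
Since φ is multiplicative, φ(8149) = 28 · 280 = 7840.

7840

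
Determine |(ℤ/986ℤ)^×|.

448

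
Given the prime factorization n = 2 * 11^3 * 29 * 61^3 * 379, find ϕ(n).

φ(2) = 2 − 1 = 1.
φ(11^3) = 11^3 − 11^2 = 1331 − 121 = 1210.
φ(29) = 29 − 1 = 28.
φ(61^3) = 61^3 − 61^2 = 226981 − 3721 = 223260.
φ(379) = 379 − 1 = 378.
φ(6641019631202) = 1 × 1210 × 28 × 223260 × 378 = 2859210446400.

2859210446400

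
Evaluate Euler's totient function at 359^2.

φ(128881) = 128881 · (1 − 1/359)
       = 128881 · 358/359 = 128522.

128522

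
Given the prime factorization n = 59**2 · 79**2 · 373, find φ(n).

φ(8103395533) = 8103395533 · (1 − 1/59) · (1 − 1/79) · (1 − 1/373)
       = 8103395533 · 1682928/1738553 = 7844127408.

7844127408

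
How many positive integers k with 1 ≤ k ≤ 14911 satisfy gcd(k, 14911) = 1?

12960

14911 = 13 · 31 · 37.
φ(13) = 13 − 1 = 12.
φ(31) = 31 − 1 = 30.
φ(37) = 37 − 1 = 36.
φ(14911) = 12 × 30 × 36 = 12960.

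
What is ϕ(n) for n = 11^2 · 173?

φ(20933) = 20933 · (1 − 1/11) · (1 − 1/173)
       = 20933 · 1720/1903 = 18920.

18920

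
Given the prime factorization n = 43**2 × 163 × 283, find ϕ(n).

φ(43^2) = 43^2 − 43^1 = 1849 − 43 = 1806.
φ(163) = 163 − 1 = 162.
φ(283) = 283 − 1 = 282.
φ(85292521) = 1806 × 162 × 282 = 82505304.

82505304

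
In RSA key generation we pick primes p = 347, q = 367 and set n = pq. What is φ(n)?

φ(n) = (p − 1)(q − 1) = (347−1)(367−1) = 346·366 = 126636.

126636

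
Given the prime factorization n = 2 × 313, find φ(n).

312

φ(626) = 626 · (1 − 1/2) · (1 − 1/313)
       = 626 · 312/626 = 312.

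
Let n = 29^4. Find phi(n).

682892

φ(29^4) = 29^3·(29−1) = 24389·28 = 682892.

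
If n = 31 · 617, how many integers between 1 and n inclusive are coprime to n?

18480

φ(19127) = 19127 · (1 − 1/31) · (1 − 1/617)
       = 19127 · 18480/19127 = 18480.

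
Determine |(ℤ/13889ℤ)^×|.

First factor: 13889 = 17 × 19 × 43.
φ(13889) = 13889 · (1 − 1/17) · (1 − 1/19) · (1 − 1/43)
       = 13889 · 12096/13889 = 12096.

12096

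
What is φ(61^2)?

φ(61^2) = 61^1·(61−1) = 61·60 = 3660.

3660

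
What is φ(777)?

First factor: 777 = 3 · 7 · 37.
φ(777) = 777 · (1 − 1/3) · (1 − 1/7) · (1 − 1/37)
       = 777 · 432/777 = 432.

432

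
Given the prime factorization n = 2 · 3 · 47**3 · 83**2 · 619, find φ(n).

854798916624

φ(2) = 2 − 1 = 1.
φ(3) = 3 − 1 = 2.
φ(47^3) = 47^2·(47−1) = 2209·46 = 101614.
φ(83^2) = 83^2 − 83^1 = 6889 − 83 = 6806.
φ(619) = 619 − 1 = 618.
Since φ is multiplicative, φ(2656388906958) = 1 · 2 · 101614 · 6806 · 618 = 854798916624.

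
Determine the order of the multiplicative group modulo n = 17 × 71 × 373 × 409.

169989120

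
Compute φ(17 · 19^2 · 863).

φ(5296231) = 5296231 · (1 − 1/17) · (1 − 1/19) · (1 − 1/863)
       = 5296231 · 248256/278749 = 4716864.

4716864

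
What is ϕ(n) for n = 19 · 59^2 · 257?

φ(19) = 19 − 1 = 18.
φ(59^2) = 59^1·(59−1) = 59·58 = 3422.
φ(257) = 257 − 1 = 256.
Multiply: 18 · 3422 · 256 = 15768576.

15768576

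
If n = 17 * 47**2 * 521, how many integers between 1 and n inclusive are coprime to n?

17987840

φ(17) = 17 − 1 = 16.
φ(47^2) = 47^1·(47−1) = 47·46 = 2162.
φ(521) = 521 − 1 = 520.
φ(19565113) = 16 × 2162 × 520 = 17987840.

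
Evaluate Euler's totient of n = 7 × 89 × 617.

325248

φ(384391) = 384391 · (1 − 1/7) · (1 − 1/89) · (1 − 1/617)
       = 384391 · 325248/384391 = 325248.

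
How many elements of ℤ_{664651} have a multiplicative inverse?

Prime factorization: 664651 = 13 · 29 · 41 · 43.
φ(13) = 13 − 1 = 12.
φ(29) = 29 − 1 = 28.
φ(41) = 41 − 1 = 40.
φ(43) = 43 − 1 = 42.
φ(664651) = 12 × 28 × 40 × 42 = 564480.

564480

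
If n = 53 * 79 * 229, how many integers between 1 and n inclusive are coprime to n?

924768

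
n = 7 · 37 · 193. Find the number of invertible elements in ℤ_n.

41472

φ(49987) = 49987 · (1 − 1/7) · (1 − 1/37) · (1 − 1/193)
       = 49987 · 41472/49987 = 41472.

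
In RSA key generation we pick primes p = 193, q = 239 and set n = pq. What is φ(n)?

φ(193) = 193 − 1 = 192.
φ(239) = 239 − 1 = 238.
Multiply: 192 · 238 = 45696.

45696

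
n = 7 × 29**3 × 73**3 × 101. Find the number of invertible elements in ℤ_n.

5421051014400

φ(6707829078391) = 6707829078391 · (1 − 1/7) · (1 − 1/29) · (1 − 1/73) · (1 − 1/101)
       = 6707829078391 · 1209600/1496719 = 5421051014400.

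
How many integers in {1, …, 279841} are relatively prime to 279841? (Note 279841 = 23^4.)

267674

φ(23^4) = 23^3·(23−1) = 12167·22 = 267674.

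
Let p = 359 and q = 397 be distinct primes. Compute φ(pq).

141768

φ(359) = 359 − 1 = 358.
φ(397) = 397 − 1 = 396.
φ(142523) = 358 × 396 = 141768.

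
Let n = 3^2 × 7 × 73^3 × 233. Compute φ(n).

φ(5710380543) = 5710380543 · (1 − 1/3) · (1 − 1/7) · (1 − 1/73) · (1 − 1/233)
       = 5710380543 · 200448/357189 = 3204562176.

3204562176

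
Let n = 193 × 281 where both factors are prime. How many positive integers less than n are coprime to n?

φ(pq) = (p−1)(q−1) = 192 · 280 = 53760.

53760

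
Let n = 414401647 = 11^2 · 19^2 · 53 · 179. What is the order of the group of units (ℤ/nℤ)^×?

348210720

φ(414401647) = 414401647 · (1 − 1/11) · (1 − 1/19) · (1 − 1/53) · (1 − 1/179)
       = 414401647 · 1666080/1982783 = 348210720.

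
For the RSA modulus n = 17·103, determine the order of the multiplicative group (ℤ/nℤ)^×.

φ(17) = 17 − 1 = 16.
φ(103) = 103 − 1 = 102.
Multiply: 16 · 102 = 1632.

1632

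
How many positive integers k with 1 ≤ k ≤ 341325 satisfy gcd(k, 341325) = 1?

Prime factorization: 341325 = 3^2 * 5^2 * 37 * 41.
φ(341325) = 341325 · (1 − 1/3) · (1 − 1/5) · (1 − 1/37) · (1 − 1/41)
       = 341325 · 11520/22755 = 172800.

172800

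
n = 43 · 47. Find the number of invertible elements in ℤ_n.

1932

φ(2021) = 2021 · (1 − 1/43) · (1 − 1/47)
       = 2021 · 1932/2021 = 1932.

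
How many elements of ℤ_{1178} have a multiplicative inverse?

540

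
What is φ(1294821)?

739200

Prime factorization: 1294821 = 3^2 × 11^2 × 29 × 41.
φ(1294821) = 1294821 · (1 − 1/3) · (1 − 1/11) · (1 − 1/29) · (1 − 1/41)
       = 1294821 · 22400/39237 = 739200.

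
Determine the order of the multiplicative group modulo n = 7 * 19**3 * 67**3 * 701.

8085791498400

φ(7) = 7 − 1 = 6.
φ(19^3) = 19^2·(19−1) = 361·18 = 6498.
φ(67^3) = 67^3 − 67^2 = 300763 − 4489 = 296274.
φ(701) = 701 − 1 = 700.
Since φ is multiplicative, φ(10122814277219) = 6 · 6498 · 296274 · 700 = 8085791498400.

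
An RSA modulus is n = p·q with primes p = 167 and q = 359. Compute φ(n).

59428

φ(167) = 167 − 1 = 166.
φ(359) = 359 − 1 = 358.
Multiply: 166 · 358 = 59428.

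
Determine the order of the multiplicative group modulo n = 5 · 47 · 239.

43792

φ(56165) = 56165 · (1 − 1/5) · (1 − 1/47) · (1 − 1/239)
       = 56165 · 43792/56165 = 43792.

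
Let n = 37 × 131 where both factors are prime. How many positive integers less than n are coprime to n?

φ(37) = 37 − 1 = 36.
φ(131) = 131 − 1 = 130.
Multiply: 36 · 130 = 4680.

4680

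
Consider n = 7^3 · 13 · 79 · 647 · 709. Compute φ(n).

125860355712

φ(161590222703) = 161590222703 · (1 − 1/7) · (1 − 1/13) · (1 − 1/79) · (1 − 1/647) · (1 − 1/709)
       = 161590222703 · 2568578688/3297759647 = 125860355712.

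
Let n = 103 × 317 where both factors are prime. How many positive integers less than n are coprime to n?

φ(pq) = (p−1)(q−1) = 102 · 316 = 32232.

32232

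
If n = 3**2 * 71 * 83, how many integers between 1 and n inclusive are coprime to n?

34440

φ(53037) = 53037 · (1 − 1/3) · (1 − 1/71) · (1 − 1/83)
       = 53037 · 11480/17679 = 34440.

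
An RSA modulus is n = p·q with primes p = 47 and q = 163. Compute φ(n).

7452

For distinct primes, φ(pq) = (p−1)(q−1) = 46 × 162 = 7452.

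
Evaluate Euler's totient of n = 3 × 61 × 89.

φ(16287) = 16287 · (1 − 1/3) · (1 − 1/61) · (1 − 1/89)
       = 16287 · 10560/16287 = 10560.

10560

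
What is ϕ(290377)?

241920

Prime factorization: 290377 = 17 * 19 * 29 * 31.
φ(290377) = 290377 · (1 − 1/17) · (1 − 1/19) · (1 − 1/29) · (1 − 1/31)
       = 290377 · 241920/290377 = 241920.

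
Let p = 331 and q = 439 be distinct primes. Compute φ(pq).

φ(n) = (p − 1)(q − 1) = (331−1)(439−1) = 330·438 = 144540.

144540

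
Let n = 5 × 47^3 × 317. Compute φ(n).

φ(164559455) = 164559455 · (1 − 1/5) · (1 − 1/47) · (1 − 1/317)
       = 164559455 · 58144/74495 = 128440096.

128440096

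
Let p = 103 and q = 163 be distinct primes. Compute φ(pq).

φ(103) = 103 − 1 = 102.
φ(163) = 163 − 1 = 162.
Since φ is multiplicative, φ(16789) = 102 · 162 = 16524.

16524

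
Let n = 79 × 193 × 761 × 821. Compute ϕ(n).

9333043200

φ(9526035907) = 9526035907 · (1 − 1/79) · (1 − 1/193) · (1 − 1/761) · (1 − 1/821)
       = 9526035907 · 9333043200/9526035907 = 9333043200.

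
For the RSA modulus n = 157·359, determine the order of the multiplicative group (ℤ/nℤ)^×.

For distinct primes, φ(pq) = (p−1)(q−1) = 156 × 358 = 55848.

55848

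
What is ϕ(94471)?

Prime factorization: 94471 = 13^3 · 43.
φ(94471) = 94471 · (1 − 1/13) · (1 − 1/43)
       = 94471 · 504/559 = 85176.

85176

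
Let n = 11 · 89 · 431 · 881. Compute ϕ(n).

332992000

φ(11) = 11 − 1 = 10.
φ(89) = 89 − 1 = 88.
φ(431) = 431 − 1 = 430.
φ(881) = 881 − 1 = 880.
φ(371737069) = 10 × 88 × 430 × 880 = 332992000.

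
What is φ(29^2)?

φ(29^2) = 29^1·(29−1) = 29·28 = 812.

812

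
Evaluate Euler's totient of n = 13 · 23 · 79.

20592

φ(23621) = 23621 · (1 − 1/13) · (1 − 1/23) · (1 − 1/79)
       = 23621 · 20592/23621 = 20592.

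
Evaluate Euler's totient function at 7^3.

294

φ(343) = 343 · (1 − 1/7)
       = 343 · 6/7 = 294.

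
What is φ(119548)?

47520

119548 = 2^2 · 11^2 · 13 · 19.
φ(2^2) = 2^2 − 2^1 = 4 − 2 = 2.
φ(11^2) = 11^2 − 11^1 = 121 − 11 = 110.
φ(13) = 13 − 1 = 12.
φ(19) = 19 − 1 = 18.
Since φ is multiplicative, φ(119548) = 2 · 110 · 12 · 18 = 47520.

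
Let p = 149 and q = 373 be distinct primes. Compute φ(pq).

55056

φ(pq) = (p−1)(q−1) = 148 · 372 = 55056.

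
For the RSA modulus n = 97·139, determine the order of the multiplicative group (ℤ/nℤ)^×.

13248

φ(13483) = 13483 · (1 − 1/97) · (1 − 1/139)
       = 13483 · 13248/13483 = 13248.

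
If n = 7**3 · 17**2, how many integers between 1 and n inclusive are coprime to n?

φ(7^3) = 7^2·(7−1) = 49·6 = 294.
φ(17^2) = 17^2 − 17^1 = 289 − 17 = 272.
Since φ is multiplicative, φ(99127) = 294 · 272 = 79968.

79968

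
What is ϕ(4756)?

2240

4756 = 2^2 * 29 * 41.
φ(4756) = 4756 · (1 − 1/2) · (1 − 1/29) · (1 − 1/41)
       = 4756 · 1120/2378 = 2240.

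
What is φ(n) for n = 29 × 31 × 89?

φ(29) = 29 − 1 = 28.
φ(31) = 31 − 1 = 30.
φ(89) = 89 − 1 = 88.
φ(80011) = 28 × 30 × 88 = 73920.

73920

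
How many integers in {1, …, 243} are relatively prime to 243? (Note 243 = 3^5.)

φ(3^5) = 3^4·(3−1) = 81·2 = 162.

162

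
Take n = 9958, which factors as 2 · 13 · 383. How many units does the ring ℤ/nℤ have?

4584

φ(9958) = 9958 · (1 − 1/2) · (1 − 1/13) · (1 − 1/383)
       = 9958 · 4584/9958 = 4584.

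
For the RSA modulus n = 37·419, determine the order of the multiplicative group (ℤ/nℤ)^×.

φ(37) = 37 − 1 = 36.
φ(419) = 419 − 1 = 418.
Since φ is multiplicative, φ(15503) = 36 · 418 = 15048.

15048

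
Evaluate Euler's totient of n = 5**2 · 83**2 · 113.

φ(5^2) = 5^2 − 5^1 = 25 − 5 = 20.
φ(83^2) = 83^2 − 83^1 = 6889 − 83 = 6806.
φ(113) = 113 − 1 = 112.
Since φ is multiplicative, φ(19461425) = 20 · 6806 · 112 = 15245440.

15245440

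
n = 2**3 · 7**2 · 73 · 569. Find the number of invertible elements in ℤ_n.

φ(16282504) = 16282504 · (1 − 1/2) · (1 − 1/7) · (1 − 1/73) · (1 − 1/569)
       = 16282504 · 245376/581518 = 6870528.

6870528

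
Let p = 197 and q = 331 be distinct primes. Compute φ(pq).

64680

For distinct primes, φ(pq) = (p−1)(q−1) = 196 × 330 = 64680.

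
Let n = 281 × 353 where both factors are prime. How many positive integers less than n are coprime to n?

φ(281) = 281 − 1 = 280.
φ(353) = 353 − 1 = 352.
Since φ is multiplicative, φ(99193) = 280 · 352 = 98560.

98560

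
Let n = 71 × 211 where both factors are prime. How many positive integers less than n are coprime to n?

φ(14981) = 14981 · (1 − 1/71) · (1 − 1/211)
       = 14981 · 14700/14981 = 14700.

14700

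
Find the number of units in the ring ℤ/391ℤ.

First factor: 391 = 17 · 23.
φ(391) = 391 · (1 − 1/17) · (1 − 1/23)
       = 391 · 352/391 = 352.

352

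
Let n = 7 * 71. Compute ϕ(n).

420

φ(7) = 7 − 1 = 6.
φ(71) = 71 − 1 = 70.
φ(497) = 6 × 70 = 420.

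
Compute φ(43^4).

3339294

φ(43^4) = 43^4 − 43^3 = 3418801 − 79507 = 3339294.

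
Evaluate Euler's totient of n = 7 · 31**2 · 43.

φ(289261) = 289261 · (1 − 1/7) · (1 − 1/31) · (1 − 1/43)
       = 289261 · 7560/9331 = 234360.

234360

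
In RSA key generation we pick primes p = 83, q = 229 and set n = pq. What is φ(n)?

φ(19007) = 19007 · (1 − 1/83) · (1 − 1/229)
       = 19007 · 18696/19007 = 18696.

18696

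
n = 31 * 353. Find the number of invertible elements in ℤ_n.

10560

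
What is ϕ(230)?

88

230 = 2 · 5 · 23.
φ(2) = 2 − 1 = 1.
φ(5) = 5 − 1 = 4.
φ(23) = 23 − 1 = 22.
Multiply: 1 · 4 · 22 = 88.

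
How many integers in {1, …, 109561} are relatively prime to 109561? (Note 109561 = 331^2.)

109230

φ(331^2) = 331^2 − 331^1 = 109561 − 331 = 109230.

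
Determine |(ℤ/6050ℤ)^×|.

2200

6050 = 2 × 5^2 × 11^2.
φ(6050) = 6050 · (1 − 1/2) · (1 − 1/5) · (1 − 1/11)
       = 6050 · 40/110 = 2200.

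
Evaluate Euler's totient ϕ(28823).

First factor: 28823 = 19 · 37 · 41.
φ(28823) = 28823 · (1 − 1/19) · (1 − 1/37) · (1 − 1/41)
       = 28823 · 25920/28823 = 25920.

25920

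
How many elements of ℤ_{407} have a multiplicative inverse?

360

First factor: 407 = 11 · 37.
φ(11) = 11 − 1 = 10.
φ(37) = 37 − 1 = 36.
Multiply: 10 · 36 = 360.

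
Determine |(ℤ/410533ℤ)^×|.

345600

410533 = 17 · 19 · 31 · 41.
φ(410533) = 410533 · (1 − 1/17) · (1 − 1/19) · (1 − 1/31) · (1 − 1/41)
       = 410533 · 345600/410533 = 345600.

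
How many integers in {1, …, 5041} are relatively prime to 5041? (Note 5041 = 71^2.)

4970

φ(71^2) = 71^2 − 71^1 = 5041 − 71 = 4970.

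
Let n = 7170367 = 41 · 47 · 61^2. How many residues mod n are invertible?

6734400

φ(41) = 41 − 1 = 40.
φ(47) = 47 − 1 = 46.
φ(61^2) = 61^2 − 61^1 = 3721 − 61 = 3660.
Multiply: 40 · 46 · 3660 = 6734400.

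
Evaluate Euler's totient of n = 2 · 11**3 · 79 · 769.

72483840

φ(2) = 2 − 1 = 1.
φ(11^3) = 11^2·(11−1) = 121·10 = 1210.
φ(79) = 79 − 1 = 78.
φ(769) = 769 − 1 = 768.
Since φ is multiplicative, φ(161719162) = 1 · 1210 · 78 · 768 = 72483840.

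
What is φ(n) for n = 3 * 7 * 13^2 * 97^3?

1690910208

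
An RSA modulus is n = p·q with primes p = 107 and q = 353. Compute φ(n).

37312

φ(37771) = 37771 · (1 − 1/107) · (1 − 1/353)
       = 37771 · 37312/37771 = 37312.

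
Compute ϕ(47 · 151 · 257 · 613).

1081036800

φ(1118068477) = 1118068477 · (1 − 1/47) · (1 − 1/151) · (1 − 1/257) · (1 − 1/613)
       = 1118068477 · 1081036800/1118068477 = 1081036800.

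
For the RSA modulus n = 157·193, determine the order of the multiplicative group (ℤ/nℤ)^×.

For distinct primes, φ(pq) = (p−1)(q−1) = 156 × 192 = 29952.

29952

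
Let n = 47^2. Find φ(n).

2162

φ(2209) = 2209 · (1 − 1/47)
       = 2209 · 46/47 = 2162.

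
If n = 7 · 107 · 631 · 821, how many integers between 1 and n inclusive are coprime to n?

328557600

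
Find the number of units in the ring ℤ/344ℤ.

168

First factor: 344 = 2^3 * 43.
φ(344) = 344 · (1 − 1/2) · (1 − 1/43)
       = 344 · 42/86 = 168.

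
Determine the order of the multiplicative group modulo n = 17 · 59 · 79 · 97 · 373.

2584977408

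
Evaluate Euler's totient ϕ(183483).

183483 = 3**2 × 19 × 29 × 37.
φ(183483) = 183483 · (1 − 1/3) · (1 − 1/19) · (1 − 1/29) · (1 − 1/37)
       = 183483 · 36288/61161 = 108864.

108864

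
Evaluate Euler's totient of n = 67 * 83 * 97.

519552

φ(539417) = 539417 · (1 − 1/67) · (1 − 1/83) · (1 − 1/97)
       = 539417 · 519552/539417 = 519552.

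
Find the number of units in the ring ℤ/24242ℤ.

Factor 24242: 24242 = 2 * 17 * 23 * 31.
φ(24242) = 24242 · (1 − 1/2) · (1 − 1/17) · (1 − 1/23) · (1 − 1/31)
       = 24242 · 10560/24242 = 10560.

10560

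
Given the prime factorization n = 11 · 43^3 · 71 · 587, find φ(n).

31855311600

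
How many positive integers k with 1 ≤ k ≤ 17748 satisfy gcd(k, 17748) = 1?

5376

Factor 17748: 17748 = 2^2 · 3^2 · 17 · 29.
φ(2^2) = 2^1·(2−1) = 2·1 = 2.
φ(3^2) = 3^2 − 3^1 = 9 − 3 = 6.
φ(17) = 17 − 1 = 16.
φ(29) = 29 − 1 = 28.
φ(17748) = 2 × 6 × 16 × 28 = 5376.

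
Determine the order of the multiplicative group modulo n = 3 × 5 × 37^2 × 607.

6457536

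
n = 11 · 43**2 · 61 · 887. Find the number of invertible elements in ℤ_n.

960069600

φ(11) = 11 − 1 = 10.
φ(43^2) = 43^1·(43−1) = 43·42 = 1806.
φ(61) = 61 − 1 = 60.
φ(887) = 887 − 1 = 886.
Since φ is multiplicative, φ(1100482273) = 10 · 1806 · 60 · 886 = 960069600.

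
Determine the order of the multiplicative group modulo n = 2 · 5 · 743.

φ(7430) = 7430 · (1 − 1/2) · (1 − 1/5) · (1 − 1/743)
       = 7430 · 2968/7430 = 2968.

2968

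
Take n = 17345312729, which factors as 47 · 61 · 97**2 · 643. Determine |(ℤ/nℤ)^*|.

φ(47) = 47 − 1 = 46.
φ(61) = 61 − 1 = 60.
φ(97^2) = 97^2 − 97^1 = 9409 − 97 = 9312.
φ(643) = 643 − 1 = 642.
φ(17345312729) = 46 × 60 × 9312 × 642 = 16500119040.

16500119040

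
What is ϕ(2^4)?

φ(16) = 16 · (1 − 1/2)
       = 16 · 1/2 = 8.

8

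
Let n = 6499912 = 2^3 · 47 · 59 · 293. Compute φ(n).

3116224

φ(2^3) = 2^2·(2−1) = 4·1 = 4.
φ(47) = 47 − 1 = 46.
φ(59) = 59 − 1 = 58.
φ(293) = 293 − 1 = 292.
φ(6499912) = 4 × 46 × 58 × 292 = 3116224.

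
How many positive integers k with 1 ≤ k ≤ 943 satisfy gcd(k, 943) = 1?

880

943 = 23 * 41.
φ(943) = 943 · (1 − 1/23) · (1 − 1/41)
       = 943 · 880/943 = 880.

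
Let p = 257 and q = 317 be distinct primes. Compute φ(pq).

80896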